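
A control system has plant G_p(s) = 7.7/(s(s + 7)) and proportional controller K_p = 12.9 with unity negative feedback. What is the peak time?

T_p = 0.337 s

From 1 + K_pG_p(s) = 0: s² + 7s + 99.33 = 0 ⇒ ω_n = 9.966, ζ = 0.3512.
Damped frequency ω_d = ω_n√(1−ζ²) = 9.332 rad/s, so peak time T_p = π/ω_d = 0.337 s.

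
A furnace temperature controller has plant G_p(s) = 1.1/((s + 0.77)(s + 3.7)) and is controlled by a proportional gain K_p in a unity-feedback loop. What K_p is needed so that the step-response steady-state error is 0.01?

K_p = 256

The loop is type 0, so e_ss(step) = 1/(1 + K_pos) with K_pos = K_p·G_p(0).
G_p(0) = 0.3861. Require 1/(1 + K_p·0.3861) = 0.01, so 1 + 0.3861·K_p = 100.
K_p = (100 − 1)/0.3861 = 256.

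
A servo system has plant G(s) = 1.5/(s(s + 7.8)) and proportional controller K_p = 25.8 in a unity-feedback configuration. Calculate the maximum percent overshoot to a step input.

Closed-loop characteristic equation: s² + 7.8s + 38.7 = 0, so ω_n = 6.221 rad/s and ζ = 7.8/(2·6.221) = 0.6269.
%OS = 100·exp(−πζ/√(1−ζ²)) = 100·exp(−π·0.6269/√0.607) = 7.98%.

7.98%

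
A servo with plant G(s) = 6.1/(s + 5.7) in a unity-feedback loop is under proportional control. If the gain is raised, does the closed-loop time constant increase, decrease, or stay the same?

decrease

The closed-loop bandwidth 5.7+K_p·6.1 grows with K_p, so τ shrinks.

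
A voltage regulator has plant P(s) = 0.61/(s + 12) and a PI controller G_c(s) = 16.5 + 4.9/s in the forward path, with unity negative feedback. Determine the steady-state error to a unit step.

0

The open loop G_c(s)P(s) has a pole at the origin (type 1), so the static position error constant is infinite and e_ss = 1/(1+∞) = 0.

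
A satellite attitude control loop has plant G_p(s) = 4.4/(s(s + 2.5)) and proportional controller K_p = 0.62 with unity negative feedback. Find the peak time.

T_p = 2.91 s

From 1 + K_pG_p(s) = 0: s² + 2.5s + 2.728 = 0 ⇒ ω_n = 1.652, ζ = 0.7568.
Damped frequency ω_d = ω_n√(1−ζ²) = 1.08 rad/s, so peak time T_p = π/ω_d = 2.91 s.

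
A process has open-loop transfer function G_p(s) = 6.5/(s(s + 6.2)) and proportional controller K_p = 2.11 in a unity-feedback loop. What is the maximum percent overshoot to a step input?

Closed-loop characteristic equation: s² + 6.2s + 13.71 = 0, so ω_n = 3.703 rad/s and ζ = 6.2/(2·3.703) = 0.8371.
%OS = 100·exp(−πζ/√(1−ζ²)) = 100·exp(−π·0.8371/√0.2993) = 0.817%.

0.817%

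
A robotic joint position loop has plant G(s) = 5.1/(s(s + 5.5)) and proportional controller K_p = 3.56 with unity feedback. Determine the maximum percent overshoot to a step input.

Closed-loop characteristic equation: s² + 5.5s + 18.16 = 0, so ω_n = 4.261 rad/s and ζ = 5.5/(2·4.261) = 0.6454.
%OS = 100·exp(−πζ/√(1−ζ²)) = 100·exp(−π·0.6454/√0.5835) = 7.03%.

7.03%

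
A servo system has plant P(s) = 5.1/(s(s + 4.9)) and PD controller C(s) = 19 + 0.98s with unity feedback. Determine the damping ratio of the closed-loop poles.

Forward path: (19 + 0.98s)·5.1/(s(s+4.9)). The closed-loop characteristic equation is s² + (4.9 + 5.1·0.98)s + 5.1·19 = 0.
That is s² + 9.898s + 96.9 = 0, so ω_n = 9.844 rad/s and ζ = 9.898/(2·9.844) = 0.5028.

ζ = 0.503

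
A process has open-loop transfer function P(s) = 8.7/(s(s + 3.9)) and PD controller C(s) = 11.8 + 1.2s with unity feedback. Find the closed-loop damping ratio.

Forward path: (11.8 + 1.2s)·8.7/(s(s+3.9)). The closed-loop characteristic equation is s² + (3.9 + 8.7·1.2)s + 8.7·11.8 = 0.
That is s² + 14.34s + 102.7 = 0, so ω_n = 10.13 rad/s and ζ = 14.34/(2·10.13) = 0.7077.

ζ = 0.708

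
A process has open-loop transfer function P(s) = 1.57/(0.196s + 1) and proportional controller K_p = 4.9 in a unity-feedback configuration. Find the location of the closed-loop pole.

Closed loop: T(s) = K_p·P/(1+K_p·P) = 7.693/(0.196s + 1 + 7.693), with pole at s = −(1 + 7.693)/0.196 = −44.35.

s = -44.35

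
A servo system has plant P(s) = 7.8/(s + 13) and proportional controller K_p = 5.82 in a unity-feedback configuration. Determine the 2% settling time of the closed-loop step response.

T_s ≈ 0.0685 s

Closed-loop transfer function: T(s) = K_p·P(s)/(1 + K_p·P(s)) = 45.4/(s + 13 + 45.4) = 45.4/(s + 58.4).
Time constant τ = 1/58.4 = 0.01712 s, so the 2% settling time is about 4τ = 0.0685 s.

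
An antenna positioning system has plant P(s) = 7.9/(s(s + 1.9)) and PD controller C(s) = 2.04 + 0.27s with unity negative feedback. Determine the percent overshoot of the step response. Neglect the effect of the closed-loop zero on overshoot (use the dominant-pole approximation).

16.1%

Forward path: (2.04 + 0.27s)·7.9/(s(s+1.9)). The closed-loop characteristic equation is s² + (1.9 + 7.9·0.27)s + 7.9·2.04 = 0.
That is s² + 4.033s + 16.12 = 0, so ω_n = 4.014 rad/s and ζ = 4.033/(2·4.014) = 0.5023.
%OS = 100·exp(−πζ/√(1−ζ²)) = 16.1%.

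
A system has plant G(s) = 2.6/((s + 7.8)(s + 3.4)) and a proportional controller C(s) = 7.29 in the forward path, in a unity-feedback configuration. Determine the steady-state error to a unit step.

The loop is type 0. Static position error constant K_pos = C(0)·G(0) = 7.29·0.09804 = 0.7147.
Steady-state error to a unit step: e_ss = 1/(1+K_pos) = 1/1.715 = 0.583.

0.583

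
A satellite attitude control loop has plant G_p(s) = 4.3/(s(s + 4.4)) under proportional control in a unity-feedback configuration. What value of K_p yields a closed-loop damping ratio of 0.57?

Closed-loop characteristic equation: s² + 4.4s + K_p·4.3 = 0.
So ω_n = √(4.3K_p) and 2ζω_n = 4.4, giving ζ = 4.4/(2√(4.3K_p)).
Setting ζ = 0.57: √(4.3K_p) = 4.4/(2·0.57) = 3.86, so K_p = 14.9/4.3 = 3.46.

K_p = 3.46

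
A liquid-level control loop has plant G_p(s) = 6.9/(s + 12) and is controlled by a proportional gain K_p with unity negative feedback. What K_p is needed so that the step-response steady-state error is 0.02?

Steady-state error for a unit step on this type-0 loop is 1/(1 + K_p·G_p(0)).
G_p(0) = 0.575. Require 1/(1 + K_p·0.575) = 0.02, so 1 + 0.575·K_p = 50.
K_p = (50 − 1)/0.575 = 85.2.

K_p = 85.2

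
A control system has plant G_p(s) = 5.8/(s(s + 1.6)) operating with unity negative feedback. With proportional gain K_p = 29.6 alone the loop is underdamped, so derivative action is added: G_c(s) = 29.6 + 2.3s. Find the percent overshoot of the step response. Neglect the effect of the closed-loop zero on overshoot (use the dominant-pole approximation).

11.3%

Forward path: (29.6 + 2.3s)·5.8/(s(s+1.6)). The closed-loop characteristic equation is s² + (1.6 + 5.8·2.3)s + 5.8·29.6 = 0.
That is s² + 14.94s + 171.7 = 0, so ω_n = 13.1 rad/s and ζ = 14.94/(2·13.1) = 0.5701.
%OS = 100·exp(−πζ/√(1−ζ²)) = 11.3%.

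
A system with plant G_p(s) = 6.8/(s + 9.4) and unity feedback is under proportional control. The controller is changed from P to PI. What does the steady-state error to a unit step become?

0

Adding integral action puts a pole at s = 0 in the forward path, raising the system type to 1; a type-1 loop has zero steady-state error to a step.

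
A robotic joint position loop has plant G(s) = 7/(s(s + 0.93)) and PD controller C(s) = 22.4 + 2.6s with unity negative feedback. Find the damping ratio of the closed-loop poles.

Forward path: (22.4 + 2.6s)·7/(s(s+0.93)). The closed-loop characteristic equation is s² + (0.93 + 7·2.6)s + 7·22.4 = 0.
That is s² + 19.13s + 156.8 = 0, so ω_n = 12.52 rad/s and ζ = 19.13/(2·12.52) = 0.7639.

ζ = 0.764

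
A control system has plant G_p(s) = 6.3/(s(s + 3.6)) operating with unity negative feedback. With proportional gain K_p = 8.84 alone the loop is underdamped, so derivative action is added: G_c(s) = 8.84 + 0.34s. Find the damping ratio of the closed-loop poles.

ζ = 0.385

Forward path: (8.84 + 0.34s)·6.3/(s(s+3.6)). The closed-loop characteristic equation is s² + (3.6 + 6.3·0.34)s + 6.3·8.84 = 0.
That is s² + 5.742s + 55.69 = 0, so ω_n = 7.463 rad/s and ζ = 5.742/(2·7.463) = 0.3847.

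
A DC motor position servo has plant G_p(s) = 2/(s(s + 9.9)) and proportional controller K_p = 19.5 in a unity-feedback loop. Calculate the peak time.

T_p = 0.825 s

Closed-loop characteristic equation: s² + 9.9s + 39 = 0, so ω_n = 6.245 rad/s and ζ = 9.9/(2·6.245) = 0.7926.
Damped frequency ω_d = ω_n√(1−ζ²) = 3.808 rad/s, so peak time T_p = π/ω_d = 0.825 s.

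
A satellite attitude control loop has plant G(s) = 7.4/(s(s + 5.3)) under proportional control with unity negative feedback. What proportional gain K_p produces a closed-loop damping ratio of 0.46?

Closed-loop characteristic equation: s² + 5.3s + K_p·7.4 = 0.
So ω_n = √(7.4K_p) and 2ζω_n = 5.3, giving ζ = 5.3/(2√(7.4K_p)).
Setting ζ = 0.46: √(7.4K_p) = 5.3/(2·0.46) = 5.761, so K_p = 33.19/7.4 = 4.48.

K_p = 4.48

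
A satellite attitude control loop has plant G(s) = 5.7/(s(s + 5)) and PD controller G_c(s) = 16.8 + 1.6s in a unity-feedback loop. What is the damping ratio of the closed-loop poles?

Forward path: (16.8 + 1.6s)·5.7/(s(s+5)). The closed-loop characteristic equation is s² + (5 + 5.7·1.6)s + 5.7·16.8 = 0.
That is s² + 14.12s + 95.76 = 0, so ω_n = 9.786 rad/s and ζ = 14.12/(2·9.786) = 0.7215.

ζ = 0.721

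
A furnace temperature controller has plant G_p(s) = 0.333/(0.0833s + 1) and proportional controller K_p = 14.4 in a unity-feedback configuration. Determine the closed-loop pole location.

s = -69.57

Closed loop: T(s) = K_p·G_p/(1+K_p·G_p) = 4.795/(0.0833s + 1 + 4.795), with pole at s = −(1 + 4.795)/0.0833 = −69.57.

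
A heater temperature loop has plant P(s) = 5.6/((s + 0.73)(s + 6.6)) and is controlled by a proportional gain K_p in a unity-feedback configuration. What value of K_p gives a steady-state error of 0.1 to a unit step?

K_p = 7.74

Steady-state error for a unit step on this type-0 loop is 1/(1 + K_p·P(0)).
P(0) = 1.162. Require 1/(1 + K_p·1.162) = 0.1, so 1 + 1.162·K_p = 10.
K_p = (10 − 1)/1.162 = 7.74.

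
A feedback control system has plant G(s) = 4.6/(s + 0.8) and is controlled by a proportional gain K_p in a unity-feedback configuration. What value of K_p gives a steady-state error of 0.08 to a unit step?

K_p = 2

Steady-state error for a unit step on this type-0 loop is 1/(1 + K_p·G(0)).
G(0) = 5.75. Require 1/(1 + K_p·5.75) = 0.08, so 1 + 5.75·K_p = 12.5.
K_p = (12.5 − 1)/5.75 = 2.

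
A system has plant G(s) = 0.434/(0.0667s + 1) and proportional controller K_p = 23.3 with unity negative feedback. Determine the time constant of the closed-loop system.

Closed loop: T(s) = K_p·G/(1+K_p·G) = 10.11/(0.0667s + 1 + 10.11), with pole at s = −(1 + 10.11)/0.0667 = −166.6.
Closed-loop time constant τ = 1/166.6 = 0.006 s.

τ = 0.006 s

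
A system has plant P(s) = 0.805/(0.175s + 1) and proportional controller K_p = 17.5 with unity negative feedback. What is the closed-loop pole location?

Closed loop: T(s) = K_p·P/(1+K_p·P) = 14.09/(0.175s + 1 + 14.09), with pole at s = −(1 + 14.09)/0.175 = −86.21.

s = -86.21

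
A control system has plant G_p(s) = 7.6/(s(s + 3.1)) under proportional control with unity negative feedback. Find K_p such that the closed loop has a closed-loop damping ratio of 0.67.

Closed-loop characteristic equation: s² + 3.1s + K_p·7.6 = 0.
So ω_n = √(7.6K_p) and 2ζω_n = 3.1, giving ζ = 3.1/(2√(7.6K_p)).
Setting ζ = 0.67: √(7.6K_p) = 3.1/(2·0.67) = 2.313, so K_p = 5.352/7.6 = 0.704.

K_p = 0.704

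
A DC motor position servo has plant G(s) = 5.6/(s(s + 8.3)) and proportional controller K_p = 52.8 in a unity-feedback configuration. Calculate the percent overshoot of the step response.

45.8%

Closed-loop characteristic equation: s² + 8.3s + 295.7 = 0, so ω_n = 17.2 rad/s and ζ = 8.3/(2·17.2) = 0.2413.
%OS = 100·exp(−πζ/√(1−ζ²)) = 100·exp(−π·0.2413/√0.9418) = 45.8%.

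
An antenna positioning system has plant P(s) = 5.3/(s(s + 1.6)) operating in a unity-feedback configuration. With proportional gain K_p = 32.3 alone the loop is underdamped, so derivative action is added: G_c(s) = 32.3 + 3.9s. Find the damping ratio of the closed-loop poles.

ζ = 0.851

Forward path: (32.3 + 3.9s)·5.3/(s(s+1.6)). The closed-loop characteristic equation is s² + (1.6 + 5.3·3.9)s + 5.3·32.3 = 0.
That is s² + 22.27s + 171.2 = 0, so ω_n = 13.08 rad/s and ζ = 22.27/(2·13.08) = 0.851.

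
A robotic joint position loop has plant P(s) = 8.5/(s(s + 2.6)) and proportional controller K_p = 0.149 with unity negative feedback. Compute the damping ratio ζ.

ζ = 1.16

The closed-loop denominator is s(s+2.6) + 0.149·8.5 = s² + 2.6s + 1.266.
Matching s² + 2ζω_n s + ω_n²: ω_n = √1.266 = 1.125 rad/s and 2ζω_n = 2.6, so ζ = 2.6/(2·1.125) = 1.16.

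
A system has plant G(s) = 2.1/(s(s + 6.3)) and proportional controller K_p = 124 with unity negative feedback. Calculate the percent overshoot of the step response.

53.5%

The closed-loop denominator s² + 6.3s + 260.4 gives ω_n = √260.4 = 16.14 and ζ = 6.3/(2ω_n) = 0.1952.
%OS = 100·exp(−πζ/√(1−ζ²)) = 100·exp(−π·0.1952/√0.9619) = 53.5%.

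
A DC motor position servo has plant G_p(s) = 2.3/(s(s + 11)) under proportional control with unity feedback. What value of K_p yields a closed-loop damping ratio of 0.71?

K_p = 26.1

Closed-loop characteristic equation: s² + 11s + K_p·2.3 = 0.
So ω_n = √(2.3K_p) and 2ζω_n = 11, giving ζ = 11/(2√(2.3K_p)).
Setting ζ = 0.71: √(2.3K_p) = 11/(2·0.71) = 7.746, so K_p = 60.01/2.3 = 26.1.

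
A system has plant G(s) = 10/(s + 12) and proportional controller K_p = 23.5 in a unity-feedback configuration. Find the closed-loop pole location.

Closed-loop transfer function: T(s) = K_p·G(s)/(1 + K_p·G(s)) = 235/(s + 12 + 235) = 235/(s + 247).
The closed-loop pole is at s = −247.

s = -247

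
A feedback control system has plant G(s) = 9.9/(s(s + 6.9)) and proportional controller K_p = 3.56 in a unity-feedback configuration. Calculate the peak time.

Closed-loop characteristic equation: s² + 6.9s + 35.24 = 0, so ω_n = 5.937 rad/s and ζ = 6.9/(2·5.937) = 0.5811.
Damped frequency ω_d = ω_n√(1−ζ²) = 4.831 rad/s, so peak time T_p = π/ω_d = 0.65 s.

T_p = 0.65 s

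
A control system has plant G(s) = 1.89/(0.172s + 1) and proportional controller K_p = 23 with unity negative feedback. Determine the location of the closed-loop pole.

Closed loop: T(s) = K_p·G/(1+K_p·G) = 43.47/(0.172s + 1 + 43.47), with pole at s = −(1 + 43.47)/0.172 = −258.5.

s = -258.5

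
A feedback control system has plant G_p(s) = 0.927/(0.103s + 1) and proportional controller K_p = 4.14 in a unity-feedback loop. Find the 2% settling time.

Closed loop: T(s) = K_p·G_p/(1+K_p·G_p) = 3.838/(0.103s + 1 + 3.838), with pole at s = −(1 + 3.838)/0.103 = −46.97.
τ = 1/46.97 = 0.02129 s, so 2% settling time ≈ 4τ = 0.0852 s.

T_s ≈ 0.0852 s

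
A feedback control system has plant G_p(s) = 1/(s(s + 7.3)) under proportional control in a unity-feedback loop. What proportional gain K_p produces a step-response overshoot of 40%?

K_p = 170

From %OS = 100·exp(−πζ/√(1−ζ²)) = 40%, ζ = −ln(0.4)/√(π²+ln²(0.4)) = 0.28.
Characteristic equation s² + 7.3s + 1K_p = 0 gives ζ = 7.3/(2√(1K_p)).
Setting ζ = 0.28: √(1K_p) = 7.3/(2·0.28) = 13.04, so K_p = 169.9/1 = 170.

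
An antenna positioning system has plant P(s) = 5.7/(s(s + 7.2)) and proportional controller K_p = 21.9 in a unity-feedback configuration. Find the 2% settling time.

Closed-loop characteristic equation: s² + 7.2s + 124.8 = 0, so ω_n = 11.17 rad/s and ζ = 7.2/(2·11.17) = 0.3222.
2% settling time T_s ≈ 4/(ζω_n) = 4/3.6 = 1.11 s.

T_s ≈ 1.11 s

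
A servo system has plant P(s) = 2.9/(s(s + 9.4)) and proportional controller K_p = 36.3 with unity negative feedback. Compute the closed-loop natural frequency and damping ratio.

ω_n = 10.3 rad/s, ζ = 0.458

The closed-loop denominator is s(s+9.4) + 36.3·2.9 = s² + 9.4s + 105.3.
Matching s² + 2ζω_n s + ω_n²: ω_n = √105.3 = 10.26 rad/s and 2ζω_n = 9.4, so ζ = 9.4/(2·10.26) = 0.458.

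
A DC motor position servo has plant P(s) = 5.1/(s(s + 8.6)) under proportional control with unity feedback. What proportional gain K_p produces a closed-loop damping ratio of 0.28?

Closed-loop characteristic equation: s² + 8.6s + K_p·5.1 = 0.
So ω_n = √(5.1K_p) and 2ζω_n = 8.6, giving ζ = 8.6/(2√(5.1K_p)).
Setting ζ = 0.28: √(5.1K_p) = 8.6/(2·0.28) = 15.36, so K_p = 235.8/5.1 = 46.2.

K_p = 46.2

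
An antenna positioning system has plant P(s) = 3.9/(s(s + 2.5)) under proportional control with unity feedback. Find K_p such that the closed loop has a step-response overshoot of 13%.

K_p = 1.35

From %OS = 100·exp(−πζ/√(1−ζ²)) = 13%, ζ = −ln(0.13)/√(π²+ln²(0.13)) = 0.5446.
Characteristic equation s² + 2.5s + 3.9K_p = 0 gives ζ = 2.5/(2√(3.9K_p)).
Setting ζ = 0.5446: √(3.9K_p) = 2.5/(2·0.5446) = 2.295, so K_p = 5.267/3.9 = 1.35.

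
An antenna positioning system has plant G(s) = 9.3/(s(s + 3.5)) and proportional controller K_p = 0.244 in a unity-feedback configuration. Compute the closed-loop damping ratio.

ζ = 1.16

With unity feedback the closed-loop characteristic equation is s² + 3.5s + 0.244·9.3 = s² + 3.5s + 2.269 = 0.
So ω_n² = 2.269 ⇒ ω_n = 1.506 rad/s, and ζ = 3.5/(2ω_n) = 1.16.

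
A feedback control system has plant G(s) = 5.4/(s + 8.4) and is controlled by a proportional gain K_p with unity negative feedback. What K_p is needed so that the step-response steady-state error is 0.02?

Steady-state error for a unit step on this type-0 loop is 1/(1 + K_p·G(0)).
G(0) = 0.6429. Require 1/(1 + K_p·0.6429) = 0.02, so 1 + 0.6429·K_p = 50.
K_p = (50 − 1)/0.6429 = 76.2.

K_p = 76.2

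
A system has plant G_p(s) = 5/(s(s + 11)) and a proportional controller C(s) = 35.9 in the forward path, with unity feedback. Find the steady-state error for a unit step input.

0

The open loop C(s)G_p(s) has a pole at the origin (type 1), so the static position error constant is infinite and e_ss = 1/(1+∞) = 0.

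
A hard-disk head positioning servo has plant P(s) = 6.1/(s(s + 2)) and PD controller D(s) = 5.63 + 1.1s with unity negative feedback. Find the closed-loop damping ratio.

Forward path: (5.63 + 1.1s)·6.1/(s(s+2)). The closed-loop characteristic equation is s² + (2 + 6.1·1.1)s + 6.1·5.63 = 0.
That is s² + 8.71s + 34.34 = 0, so ω_n = 5.86 rad/s and ζ = 8.71/(2·5.86) = 0.7431.

ζ = 0.743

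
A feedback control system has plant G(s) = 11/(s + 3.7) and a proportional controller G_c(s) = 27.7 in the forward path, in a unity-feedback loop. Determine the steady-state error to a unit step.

0.012

The loop is type 0. Static position error constant K_pos = G_c(0)·G(0) = 27.7·2.973 = 82.35.
Steady-state error to a unit step: e_ss = 1/(1+K_pos) = 1/83.35 = 0.012.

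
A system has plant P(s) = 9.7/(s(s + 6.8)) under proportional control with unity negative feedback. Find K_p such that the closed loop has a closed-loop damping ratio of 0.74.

Closed-loop characteristic equation: s² + 6.8s + K_p·9.7 = 0.
So ω_n = √(9.7K_p) and 2ζω_n = 6.8, giving ζ = 6.8/(2√(9.7K_p)).
Setting ζ = 0.74: √(9.7K_p) = 6.8/(2·0.74) = 4.595, so K_p = 21.11/9.7 = 2.18.

K_p = 2.18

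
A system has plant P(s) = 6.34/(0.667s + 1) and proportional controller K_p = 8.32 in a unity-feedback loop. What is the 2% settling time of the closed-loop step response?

Closed loop: T(s) = K_p·P/(1+K_p·P) = 52.75/(0.667s + 1 + 52.75), with pole at s = −(1 + 52.75)/0.667 = −80.58.
τ = 1/80.58 = 0.01241 s, so 2% settling time ≈ 4τ = 0.0496 s.

T_s ≈ 0.0496 s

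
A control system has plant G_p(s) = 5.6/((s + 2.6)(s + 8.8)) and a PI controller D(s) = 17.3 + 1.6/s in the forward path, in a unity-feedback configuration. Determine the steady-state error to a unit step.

The open loop D(s)G_p(s) has a pole at the origin (type 1), so the static position error constant is infinite and e_ss = 1/(1+∞) = 0.

0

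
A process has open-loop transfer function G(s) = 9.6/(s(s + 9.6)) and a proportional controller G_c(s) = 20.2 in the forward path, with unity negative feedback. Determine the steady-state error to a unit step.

0

The open loop G_c(s)G(s) has a pole at the origin (type 1), so the static position error constant is infinite and e_ss = 1/(1+∞) = 0.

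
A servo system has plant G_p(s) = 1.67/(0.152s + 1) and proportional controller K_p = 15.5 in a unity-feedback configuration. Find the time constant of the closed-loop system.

Closed loop: T(s) = K_p·G_p/(1+K_p·G_p) = 25.88/(0.152s + 1 + 25.88), with pole at s = −(1 + 25.88)/0.152 = −176.9.
Closed-loop time constant τ = 1/176.9 = 0.00565 s.

τ = 0.00565 s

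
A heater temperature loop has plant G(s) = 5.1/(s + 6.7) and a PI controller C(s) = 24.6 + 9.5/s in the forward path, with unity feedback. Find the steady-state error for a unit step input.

0

The open loop C(s)G(s) has a pole at the origin (type 1), so the static position error constant is infinite and e_ss = 1/(1+∞) = 0.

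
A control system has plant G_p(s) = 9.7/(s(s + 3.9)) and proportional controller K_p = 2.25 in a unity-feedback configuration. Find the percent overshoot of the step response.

Closed-loop characteristic equation: s² + 3.9s + 21.82 = 0, so ω_n = 4.672 rad/s and ζ = 3.9/(2·4.672) = 0.4174.
%OS = 100·exp(−πζ/√(1−ζ²)) = 100·exp(−π·0.4174/√0.8258) = 23.6%.

23.6%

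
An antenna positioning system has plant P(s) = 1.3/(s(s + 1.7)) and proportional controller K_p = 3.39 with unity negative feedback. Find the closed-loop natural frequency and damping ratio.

With unity feedback the closed-loop characteristic equation is s² + 1.7s + 3.39·1.3 = s² + 1.7s + 4.407 = 0.
Matching s² + 2ζω_n s + ω_n²: ω_n = √4.407 = 2.099 rad/s and 2ζω_n = 1.7, so ζ = 1.7/(2·2.099) = 0.405.

ω_n = 2.1 rad/s, ζ = 0.405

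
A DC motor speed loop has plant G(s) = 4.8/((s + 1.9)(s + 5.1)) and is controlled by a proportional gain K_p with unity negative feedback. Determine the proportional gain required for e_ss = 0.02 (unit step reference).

For a type-0 loop with proportional control, e_ss = 1/(1 + K_p·G(0)).
G(0) = 0.4954. Require 1/(1 + K_p·0.4954) = 0.02, so 1 + 0.4954·K_p = 50.
K_p = (50 − 1)/0.4954 = 98.9.

K_p = 98.9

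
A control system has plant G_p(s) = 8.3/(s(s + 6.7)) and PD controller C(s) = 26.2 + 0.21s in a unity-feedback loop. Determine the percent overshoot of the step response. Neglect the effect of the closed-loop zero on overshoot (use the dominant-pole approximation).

39.1%

Forward path: (26.2 + 0.21s)·8.3/(s(s+6.7)). The closed-loop characteristic equation is s² + (6.7 + 8.3·0.21)s + 8.3·26.2 = 0.
That is s² + 8.443s + 217.5 = 0, so ω_n = 14.75 rad/s and ζ = 8.443/(2·14.75) = 0.2863.
%OS = 100·exp(−πζ/√(1−ζ²)) = 39.1%.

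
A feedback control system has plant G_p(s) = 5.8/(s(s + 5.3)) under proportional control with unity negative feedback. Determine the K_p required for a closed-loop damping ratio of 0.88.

K_p = 1.56

Closed-loop characteristic equation: s² + 5.3s + K_p·5.8 = 0.
So ω_n = √(5.8K_p) and 2ζω_n = 5.3, giving ζ = 5.3/(2√(5.8K_p)).
Setting ζ = 0.88: √(5.8K_p) = 5.3/(2·0.88) = 3.011, so K_p = 9.068/5.8 = 1.56.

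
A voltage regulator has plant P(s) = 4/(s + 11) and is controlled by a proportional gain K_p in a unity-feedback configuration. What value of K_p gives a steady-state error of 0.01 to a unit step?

The loop is type 0, so e_ss(step) = 1/(1 + K_pos) with K_pos = K_p·P(0).
P(0) = 0.3636. Require 1/(1 + K_p·0.3636) = 0.01, so 1 + 0.3636·K_p = 100.
K_p = (100 − 1)/0.3636 = 272.

K_p = 272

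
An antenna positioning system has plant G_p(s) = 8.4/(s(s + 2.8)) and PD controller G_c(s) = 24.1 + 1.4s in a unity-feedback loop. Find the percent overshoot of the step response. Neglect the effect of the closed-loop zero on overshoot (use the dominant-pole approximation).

15.4%

Forward path: (24.1 + 1.4s)·8.4/(s(s+2.8)). The closed-loop characteristic equation is s² + (2.8 + 8.4·1.4)s + 8.4·24.1 = 0.
That is s² + 14.56s + 202.4 = 0, so ω_n = 14.23 rad/s and ζ = 14.56/(2·14.23) = 0.5117.
%OS = 100·exp(−πζ/√(1−ζ²)) = 15.4%.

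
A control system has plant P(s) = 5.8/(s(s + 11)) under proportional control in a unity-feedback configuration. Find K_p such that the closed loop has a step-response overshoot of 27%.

From %OS = 100·exp(−πζ/√(1−ζ²)) = 27%, ζ = −ln(0.27)/√(π²+ln²(0.27)) = 0.3847.
Characteristic equation s² + 11s + 5.8K_p = 0 gives ζ = 11/(2√(5.8K_p)).
Setting ζ = 0.3847: √(5.8K_p) = 11/(2·0.3847) = 14.3, so K_p = 204.4/5.8 = 35.2.

K_p = 35.2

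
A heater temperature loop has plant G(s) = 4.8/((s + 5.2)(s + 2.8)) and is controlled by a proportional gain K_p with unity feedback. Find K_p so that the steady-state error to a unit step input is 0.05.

K_p = 57.6

For a type-0 loop with proportional control, e_ss = 1/(1 + K_p·G(0)).
G(0) = 0.3297. Require 1/(1 + K_p·0.3297) = 0.05, so 1 + 0.3297·K_p = 20.
K_p = (20 − 1)/0.3297 = 57.6.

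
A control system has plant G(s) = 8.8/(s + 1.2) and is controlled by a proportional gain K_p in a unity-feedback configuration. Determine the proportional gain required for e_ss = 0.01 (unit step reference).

The loop is type 0, so e_ss(step) = 1/(1 + K_pos) with K_pos = K_p·G(0).
G(0) = 7.333. Require 1/(1 + K_p·7.333) = 0.01, so 1 + 7.333·K_p = 100.
K_p = (100 − 1)/7.333 = 13.5.

K_p = 13.5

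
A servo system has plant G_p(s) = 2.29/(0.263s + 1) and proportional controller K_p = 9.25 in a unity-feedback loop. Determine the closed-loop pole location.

Closed loop: T(s) = K_p·G_p/(1+K_p·G_p) = 21.18/(0.263s + 1 + 21.18), with pole at s = −(1 + 21.18)/0.263 = −84.34.

s = -84.34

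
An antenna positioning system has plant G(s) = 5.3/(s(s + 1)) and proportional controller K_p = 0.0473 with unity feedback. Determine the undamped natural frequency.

ω_n = 0.501 rad/s

With unity feedback the closed-loop characteristic equation is s² + 1s + 0.0473·5.3 = s² + 1s + 0.2507 = 0.
So ω_n² = 0.2507 ⇒ ω_n = 0.5007 rad/s, and ζ = 1/(2ω_n) = 0.999.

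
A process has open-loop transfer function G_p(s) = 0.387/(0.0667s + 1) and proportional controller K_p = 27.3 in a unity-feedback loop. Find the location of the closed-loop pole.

s = -173.4

Closed loop: T(s) = K_p·G_p/(1+K_p·G_p) = 10.57/(0.0667s + 1 + 10.57), with pole at s = −(1 + 10.57)/0.0667 = −173.4.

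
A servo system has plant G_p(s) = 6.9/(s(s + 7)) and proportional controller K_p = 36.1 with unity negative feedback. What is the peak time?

Closed-loop characteristic equation: s² + 7s + 249.1 = 0, so ω_n = 15.78 rad/s and ζ = 7/(2·15.78) = 0.2218.
Damped frequency ω_d = ω_n√(1−ζ²) = 15.39 rad/s, so peak time T_p = π/ω_d = 0.204 s.

T_p = 0.204 s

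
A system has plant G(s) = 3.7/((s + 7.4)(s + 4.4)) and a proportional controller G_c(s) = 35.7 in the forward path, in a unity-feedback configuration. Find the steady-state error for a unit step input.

The loop is type 0. Static position error constant K_pos = G_c(0)·G(0) = 35.7·0.1136 = 4.057.
Steady-state error to a unit step: e_ss = 1/(1+K_pos) = 1/5.057 = 0.198.

0.198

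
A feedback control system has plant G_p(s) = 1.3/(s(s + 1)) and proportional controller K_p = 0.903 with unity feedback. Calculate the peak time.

From 1 + K_pG_p(s) = 0: s² + 1s + 1.174 = 0 ⇒ ω_n = 1.083, ζ = 0.4615.
Damped frequency ω_d = ω_n√(1−ζ²) = 0.9612 rad/s, so peak time T_p = π/ω_d = 3.27 s.

T_p = 3.27 s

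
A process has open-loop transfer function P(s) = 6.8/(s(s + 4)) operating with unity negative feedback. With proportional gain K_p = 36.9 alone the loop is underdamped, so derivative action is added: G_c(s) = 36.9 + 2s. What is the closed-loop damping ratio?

Forward path: (36.9 + 2s)·6.8/(s(s+4)). The closed-loop characteristic equation is s² + (4 + 6.8·2)s + 6.8·36.9 = 0.
That is s² + 17.6s + 250.9 = 0, so ω_n = 15.84 rad/s and ζ = 17.6/(2·15.84) = 0.5555.

ζ = 0.556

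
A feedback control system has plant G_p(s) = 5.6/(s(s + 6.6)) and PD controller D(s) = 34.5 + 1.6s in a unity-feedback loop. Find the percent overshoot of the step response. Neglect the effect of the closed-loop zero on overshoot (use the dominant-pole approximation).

Forward path: (34.5 + 1.6s)·5.6/(s(s+6.6)). The closed-loop characteristic equation is s² + (6.6 + 5.6·1.6)s + 5.6·34.5 = 0.
That is s² + 15.56s + 193.2 = 0, so ω_n = 13.9 rad/s and ζ = 15.56/(2·13.9) = 0.5597.
%OS = 100·exp(−πζ/√(1−ζ²)) = 12%.

12%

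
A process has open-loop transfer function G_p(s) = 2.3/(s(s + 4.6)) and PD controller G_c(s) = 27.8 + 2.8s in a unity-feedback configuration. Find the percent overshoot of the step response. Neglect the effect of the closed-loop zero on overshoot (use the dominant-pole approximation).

4.99%

Forward path: (27.8 + 2.8s)·2.3/(s(s+4.6)). The closed-loop characteristic equation is s² + (4.6 + 2.3·2.8)s + 2.3·27.8 = 0.
That is s² + 11.04s + 63.94 = 0, so ω_n = 7.996 rad/s and ζ = 11.04/(2·7.996) = 0.6903.
%OS = 100·exp(−πζ/√(1−ζ²)) = 4.99%.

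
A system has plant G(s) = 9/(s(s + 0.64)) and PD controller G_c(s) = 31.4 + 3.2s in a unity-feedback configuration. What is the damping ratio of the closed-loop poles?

Forward path: (31.4 + 3.2s)·9/(s(s+0.64)). The closed-loop characteristic equation is s² + (0.64 + 9·3.2)s + 9·31.4 = 0.
That is s² + 29.44s + 282.6 = 0, so ω_n = 16.81 rad/s and ζ = 29.44/(2·16.81) = 0.8756.

ζ = 0.876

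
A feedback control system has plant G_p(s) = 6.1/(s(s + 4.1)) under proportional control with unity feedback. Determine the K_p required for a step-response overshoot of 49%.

From %OS = 100·exp(−πζ/√(1−ζ²)) = 49%, ζ = −ln(0.49)/√(π²+ln²(0.49)) = 0.2214.
Characteristic equation s² + 4.1s + 6.1K_p = 0 gives ζ = 4.1/(2√(6.1K_p)).
Setting ζ = 0.2214: √(6.1K_p) = 4.1/(2·0.2214) = 9.258, so K_p = 85.71/6.1 = 14.1.

K_p = 14.1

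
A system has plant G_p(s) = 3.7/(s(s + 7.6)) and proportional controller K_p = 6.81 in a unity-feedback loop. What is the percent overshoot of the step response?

The closed-loop denominator s² + 7.6s + 25.2 gives ω_n = √25.2 = 5.02 and ζ = 7.6/(2ω_n) = 0.757.
%OS = 100·exp(−πζ/√(1−ζ²)) = 100·exp(−π·0.757/√0.4269) = 2.63%.

2.63%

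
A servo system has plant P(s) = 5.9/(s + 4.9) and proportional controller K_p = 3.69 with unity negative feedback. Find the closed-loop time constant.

Closed-loop transfer function: T(s) = K_p·P(s)/(1 + K_p·P(s)) = 21.77/(s + 4.9 + 21.77) = 21.77/(s + 26.67).
Time constant τ = 1/26.67 = 0.0375 s.

τ = 0.0375 s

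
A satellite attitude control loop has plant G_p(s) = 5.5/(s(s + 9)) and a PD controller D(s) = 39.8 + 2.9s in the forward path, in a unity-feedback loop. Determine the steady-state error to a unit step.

0

The open loop D(s)G_p(s) has a pole at the origin (type 1), so the static position error constant is infinite and e_ss = 1/(1+∞) = 0.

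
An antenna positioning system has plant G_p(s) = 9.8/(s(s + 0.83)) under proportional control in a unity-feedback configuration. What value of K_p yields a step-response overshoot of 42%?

K_p = 0.248

From %OS = 100·exp(−πζ/√(1−ζ²)) = 42%, ζ = −ln(0.42)/√(π²+ln²(0.42)) = 0.2662.
Characteristic equation s² + 0.83s + 9.8K_p = 0 gives ζ = 0.83/(2√(9.8K_p)).
Setting ζ = 0.2662: √(9.8K_p) = 0.83/(2·0.2662) = 1.559, so K_p = 2.431/9.8 = 0.248.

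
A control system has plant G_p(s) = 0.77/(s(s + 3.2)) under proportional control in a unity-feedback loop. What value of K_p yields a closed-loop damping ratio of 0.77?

K_p = 5.61

Closed-loop characteristic equation: s² + 3.2s + K_p·0.77 = 0.
So ω_n = √(0.77K_p) and 2ζω_n = 3.2, giving ζ = 3.2/(2√(0.77K_p)).
Setting ζ = 0.77: √(0.77K_p) = 3.2/(2·0.77) = 2.078, so K_p = 4.318/0.77 = 5.61.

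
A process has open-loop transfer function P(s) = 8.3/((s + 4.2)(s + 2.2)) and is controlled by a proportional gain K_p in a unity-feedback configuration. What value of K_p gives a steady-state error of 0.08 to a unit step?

K_p = 12.8

The loop is type 0, so e_ss(step) = 1/(1 + K_pos) with K_pos = K_p·P(0).
P(0) = 0.8983. Require 1/(1 + K_p·0.8983) = 0.08, so 1 + 0.8983·K_p = 12.5.
K_p = (12.5 − 1)/0.8983 = 12.8.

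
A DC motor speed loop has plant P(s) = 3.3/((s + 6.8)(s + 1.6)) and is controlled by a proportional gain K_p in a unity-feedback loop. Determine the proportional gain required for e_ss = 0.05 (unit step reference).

K_p = 62.6

Steady-state error for a unit step on this type-0 loop is 1/(1 + K_p·P(0)).
P(0) = 0.3033. Require 1/(1 + K_p·0.3033) = 0.05, so 1 + 0.3033·K_p = 20.
K_p = (20 − 1)/0.3033 = 62.6.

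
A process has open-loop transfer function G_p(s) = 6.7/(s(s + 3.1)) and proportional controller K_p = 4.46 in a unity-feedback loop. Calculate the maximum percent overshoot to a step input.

39.5%

The closed-loop denominator s² + 3.1s + 29.88 gives ω_n = √29.88 = 5.466 and ζ = 3.1/(2ω_n) = 0.2835.
%OS = 100·exp(−πζ/√(1−ζ²)) = 100·exp(−π·0.2835/√0.9196) = 39.5%.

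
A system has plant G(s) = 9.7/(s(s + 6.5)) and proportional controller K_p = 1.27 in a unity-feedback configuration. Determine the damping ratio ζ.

With unity feedback the closed-loop characteristic equation is s² + 6.5s + 1.27·9.7 = s² + 6.5s + 12.32 = 0.
Matching s² + 2ζω_n s + ω_n²: ω_n = √12.32 = 3.51 rad/s and 2ζω_n = 6.5, so ζ = 6.5/(2·3.51) = 0.926.

ζ = 0.926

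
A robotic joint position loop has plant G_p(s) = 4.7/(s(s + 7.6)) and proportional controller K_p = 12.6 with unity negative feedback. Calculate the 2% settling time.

T_s ≈ 1.05 s

From 1 + K_pG_p(s) = 0: s² + 7.6s + 59.22 = 0 ⇒ ω_n = 7.695, ζ = 0.4938.
2% settling time T_s ≈ 4/(ζω_n) = 4/3.8 = 1.05 s.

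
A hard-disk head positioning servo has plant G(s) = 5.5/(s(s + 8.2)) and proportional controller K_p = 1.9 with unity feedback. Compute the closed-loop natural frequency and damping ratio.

ω_n = 3.23 rad/s, ζ = 1.27

With unity feedback the closed-loop characteristic equation is s² + 8.2s + 1.9·5.5 = s² + 8.2s + 10.45 = 0.
So ω_n² = 10.45 ⇒ ω_n = 3.233 rad/s, and ζ = 8.2/(2ω_n) = 1.27.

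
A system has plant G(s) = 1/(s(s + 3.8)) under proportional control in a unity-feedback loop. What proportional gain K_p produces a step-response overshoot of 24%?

From %OS = 100·exp(−πζ/√(1−ζ²)) = 24%, ζ = −ln(0.24)/√(π²+ln²(0.24)) = 0.4136.
Characteristic equation s² + 3.8s + 1K_p = 0 gives ζ = 3.8/(2√(1K_p)).
Setting ζ = 0.4136: √(1K_p) = 3.8/(2·0.4136) = 4.594, so K_p = 21.1/1 = 21.1.

K_p = 21.1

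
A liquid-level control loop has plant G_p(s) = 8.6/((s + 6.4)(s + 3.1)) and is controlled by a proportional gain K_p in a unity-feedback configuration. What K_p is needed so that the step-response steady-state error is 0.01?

For a type-0 loop with proportional control, e_ss = 1/(1 + K_p·G_p(0)).
G_p(0) = 0.4335. Require 1/(1 + K_p·0.4335) = 0.01, so 1 + 0.4335·K_p = 100.
K_p = (100 − 1)/0.4335 = 228.

K_p = 228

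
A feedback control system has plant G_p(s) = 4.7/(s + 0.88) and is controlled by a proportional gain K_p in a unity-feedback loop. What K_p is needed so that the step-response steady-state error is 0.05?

For a type-0 loop with proportional control, e_ss = 1/(1 + K_p·G_p(0)).
G_p(0) = 5.341. Require 1/(1 + K_p·5.341) = 0.05, so 1 + 5.341·K_p = 20.
K_p = (20 − 1)/5.341 = 3.56.

K_p = 3.56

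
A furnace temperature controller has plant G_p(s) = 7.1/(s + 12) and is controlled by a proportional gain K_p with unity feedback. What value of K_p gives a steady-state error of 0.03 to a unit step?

K_p = 54.6

Steady-state error for a unit step on this type-0 loop is 1/(1 + K_p·G_p(0)).
G_p(0) = 0.5917. Require 1/(1 + K_p·0.5917) = 0.03, so 1 + 0.5917·K_p = 33.33.
K_p = (33.33 − 1)/0.5917 = 54.6.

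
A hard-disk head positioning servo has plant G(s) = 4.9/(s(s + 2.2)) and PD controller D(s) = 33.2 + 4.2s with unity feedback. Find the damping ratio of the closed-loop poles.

ζ = 0.893

Forward path: (33.2 + 4.2s)·4.9/(s(s+2.2)). The closed-loop characteristic equation is s² + (2.2 + 4.9·4.2)s + 4.9·33.2 = 0.
That is s² + 22.78s + 162.7 = 0, so ω_n = 12.75 rad/s and ζ = 22.78/(2·12.75) = 0.893.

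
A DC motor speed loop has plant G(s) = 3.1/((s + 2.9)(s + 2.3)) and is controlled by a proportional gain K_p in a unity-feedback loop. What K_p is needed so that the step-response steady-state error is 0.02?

K_p = 105

The loop is type 0, so e_ss(step) = 1/(1 + K_pos) with K_pos = K_p·G(0).
G(0) = 0.4648. Require 1/(1 + K_p·0.4648) = 0.02, so 1 + 0.4648·K_p = 50.
K_p = (50 − 1)/0.4648 = 105.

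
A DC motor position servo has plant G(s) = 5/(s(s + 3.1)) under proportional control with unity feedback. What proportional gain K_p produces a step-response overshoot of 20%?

From %OS = 100·exp(−πζ/√(1−ζ²)) = 20%, ζ = −ln(0.2)/√(π²+ln²(0.2)) = 0.4559.
Characteristic equation s² + 3.1s + 5K_p = 0 gives ζ = 3.1/(2√(5K_p)).
Setting ζ = 0.4559: √(5K_p) = 3.1/(2·0.4559) = 3.399, so K_p = 11.56/5 = 2.31.

K_p = 2.31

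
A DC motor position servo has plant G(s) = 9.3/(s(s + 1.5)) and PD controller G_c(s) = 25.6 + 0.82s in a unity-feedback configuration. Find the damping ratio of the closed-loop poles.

Forward path: (25.6 + 0.82s)·9.3/(s(s+1.5)). The closed-loop characteristic equation is s² + (1.5 + 9.3·0.82)s + 9.3·25.6 = 0.
That is s² + 9.126s + 238.1 = 0, so ω_n = 15.43 rad/s and ζ = 9.126/(2·15.43) = 0.2957.

ζ = 0.296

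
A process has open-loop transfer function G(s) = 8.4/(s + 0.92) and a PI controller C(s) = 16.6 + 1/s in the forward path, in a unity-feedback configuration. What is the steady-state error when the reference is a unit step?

0

The open loop C(s)G(s) has a pole at the origin (type 1), so the static position error constant is infinite and e_ss = 1/(1+∞) = 0.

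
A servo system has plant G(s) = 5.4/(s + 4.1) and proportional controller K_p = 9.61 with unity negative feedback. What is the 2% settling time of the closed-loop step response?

T_s ≈ 0.0714 s

Closed-loop transfer function: T(s) = K_p·G(s)/(1 + K_p·G(s)) = 51.89/(s + 4.1 + 51.89) = 51.89/(s + 55.99).
Time constant τ = 1/55.99 = 0.01786 s, so the 2% settling time is about 4τ = 0.0714 s.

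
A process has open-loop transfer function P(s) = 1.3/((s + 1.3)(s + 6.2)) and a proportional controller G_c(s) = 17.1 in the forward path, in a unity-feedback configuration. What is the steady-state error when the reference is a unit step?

0.266

The loop is type 0. Static position error constant K_pos = G_c(0)·P(0) = 17.1·0.1613 = 2.758.
Steady-state error to a unit step: e_ss = 1/(1+K_pos) = 1/3.758 = 0.266.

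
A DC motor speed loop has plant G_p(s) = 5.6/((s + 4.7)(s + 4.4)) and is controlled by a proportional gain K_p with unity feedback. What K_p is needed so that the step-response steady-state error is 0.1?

K_p = 33.2

Steady-state error for a unit step on this type-0 loop is 1/(1 + K_p·G_p(0)).
G_p(0) = 0.2708. Require 1/(1 + K_p·0.2708) = 0.1, so 1 + 0.2708·K_p = 10.
K_p = (10 − 1)/0.2708 = 33.2.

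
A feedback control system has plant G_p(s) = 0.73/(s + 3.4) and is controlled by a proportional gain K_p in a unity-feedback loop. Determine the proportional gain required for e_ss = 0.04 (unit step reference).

Steady-state error for a unit step on this type-0 loop is 1/(1 + K_p·G_p(0)).
G_p(0) = 0.2147. Require 1/(1 + K_p·0.2147) = 0.04, so 1 + 0.2147·K_p = 25.
K_p = (25 − 1)/0.2147 = 112.

K_p = 112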